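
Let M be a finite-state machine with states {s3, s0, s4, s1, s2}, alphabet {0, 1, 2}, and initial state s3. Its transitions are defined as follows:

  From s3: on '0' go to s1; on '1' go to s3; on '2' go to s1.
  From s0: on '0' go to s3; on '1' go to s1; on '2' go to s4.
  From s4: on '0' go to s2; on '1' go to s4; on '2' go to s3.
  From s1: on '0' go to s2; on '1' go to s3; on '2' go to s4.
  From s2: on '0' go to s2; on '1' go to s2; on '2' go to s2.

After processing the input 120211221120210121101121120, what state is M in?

s3 → s3 → s1 → s2 → s2 → s2 → s2 → s2 → s2 → s2 → s2 → s2 → s2 → s2 → s2 → s2 → s2 → s2 → s2 → s2 → s2 → s2 → s2 → s2 → s2 → s2 → s2 → s2

s2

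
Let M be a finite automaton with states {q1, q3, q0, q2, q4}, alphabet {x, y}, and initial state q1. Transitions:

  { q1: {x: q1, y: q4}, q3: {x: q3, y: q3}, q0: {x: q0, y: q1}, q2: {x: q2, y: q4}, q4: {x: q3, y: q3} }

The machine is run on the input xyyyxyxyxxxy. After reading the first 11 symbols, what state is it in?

start at q1
read 'x': q1 → q1
read 'y': q1 → q4
read 'y': q4 → q3
read 'y': q3 → q3
read 'x': q3 → q3
read 'y': q3 → q3
read 'x': q3 → q3
read 'y': q3 → q3
read 'x': q3 → q3
read 'x': q3 → q3
read 'x': q3 → q3
After 11 symbols: q3.

q3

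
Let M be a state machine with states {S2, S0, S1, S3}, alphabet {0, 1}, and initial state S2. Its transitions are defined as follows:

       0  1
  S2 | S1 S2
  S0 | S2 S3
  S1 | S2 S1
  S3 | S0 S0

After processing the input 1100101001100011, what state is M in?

S2 → S2 → S2 → S1 → S2 → S2 → S1 → S1 → S2 → S1 → S1 → S1 → S2 → S1 → S2 → S2 → S2

S2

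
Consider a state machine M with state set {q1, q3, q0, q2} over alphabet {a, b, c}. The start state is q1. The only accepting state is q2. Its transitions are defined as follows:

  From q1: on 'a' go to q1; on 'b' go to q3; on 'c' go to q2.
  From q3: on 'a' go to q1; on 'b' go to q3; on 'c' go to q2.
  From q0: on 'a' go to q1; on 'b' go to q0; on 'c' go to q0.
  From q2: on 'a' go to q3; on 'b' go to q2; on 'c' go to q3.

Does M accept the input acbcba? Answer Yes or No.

No

q1 → q1 → q2 → q2 → q3 → q3 → q1
End state q1 is not accepting.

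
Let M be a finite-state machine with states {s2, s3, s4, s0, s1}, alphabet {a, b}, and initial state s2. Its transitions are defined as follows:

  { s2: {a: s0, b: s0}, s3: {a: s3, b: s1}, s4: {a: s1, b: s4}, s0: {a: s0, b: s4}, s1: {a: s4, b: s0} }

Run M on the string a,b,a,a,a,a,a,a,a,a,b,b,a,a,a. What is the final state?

s2 → s0 → s4 → s1 → s4 → s1 → s4 → s1 → s4 → s1 → s4 → s4 → s4 → s1 → s4 → s1

s1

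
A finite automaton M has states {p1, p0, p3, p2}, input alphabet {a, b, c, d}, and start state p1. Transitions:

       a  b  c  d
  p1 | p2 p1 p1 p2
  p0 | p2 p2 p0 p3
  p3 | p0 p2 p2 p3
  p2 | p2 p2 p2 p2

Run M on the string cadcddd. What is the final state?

Trace: p1 -c-> p1 -a-> p2 -d-> p2 -c-> p2 -d-> p2 -d-> p2 -d-> p2

p2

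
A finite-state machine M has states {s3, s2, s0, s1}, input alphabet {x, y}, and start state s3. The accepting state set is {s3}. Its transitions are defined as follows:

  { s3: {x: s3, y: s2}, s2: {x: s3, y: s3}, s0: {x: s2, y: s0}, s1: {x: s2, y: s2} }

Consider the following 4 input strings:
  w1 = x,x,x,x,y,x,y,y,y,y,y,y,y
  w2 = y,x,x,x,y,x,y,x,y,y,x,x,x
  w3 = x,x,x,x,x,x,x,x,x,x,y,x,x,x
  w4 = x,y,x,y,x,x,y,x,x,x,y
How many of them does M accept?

2

w1:
  start at s3
  read 'x': s3 → s3
  read 'x': s3 → s3
  read 'x': s3 → s3
  read 'x': s3 → s3
  read 'y': s3 → s2
  read 'x': s2 → s3
  read 'y': s3 → s2
  read 'y': s2 → s3
  read 'y': s3 → s2
  read 'y': s2 → s3
  read 'y': s3 → s2
  read 'y': s2 → s3
  read 'y': s3 → s2
  end s2, rejected
w2:
  start at s3
  read 'y': s3 → s2
  read 'x': s2 → s3
  read 'x': s3 → s3
  read 'x': s3 → s3
  read 'y': s3 → s2
  read 'x': s2 → s3
  read 'y': s3 → s2
  read 'x': s2 → s3
  read 'y': s3 → s2
  read 'y': s2 → s3
  read 'x': s3 → s3
  read 'x': s3 → s3
  read 'x': s3 → s3
  end s3, accepted
w3:
  start at s3
  read 'x': s3 → s3
  read 'x': s3 → s3
  read 'x': s3 → s3
  read 'x': s3 → s3
  read 'x': s3 → s3
  read 'x': s3 → s3
  read 'x': s3 → s3
  read 'x': s3 → s3
  read 'x': s3 → s3
  read 'x': s3 → s3
  read 'y': s3 → s2
  read 'x': s2 → s3
  read 'x': s3 → s3
  read 'x': s3 → s3
  end s3, accepted
w4:
  start at s3
  read 'x': s3 → s3
  read 'y': s3 → s2
  read 'x': s2 → s3
  read 'y': s3 → s2
  read 'x': s2 → s3
  read 'x': s3 → s3
  read 'y': s3 → s2
  read 'x': s2 → s3
  read 'x': s3 → s3
  read 'x': s3 → s3
  read 'y': s3 → s2
  end s2, rejected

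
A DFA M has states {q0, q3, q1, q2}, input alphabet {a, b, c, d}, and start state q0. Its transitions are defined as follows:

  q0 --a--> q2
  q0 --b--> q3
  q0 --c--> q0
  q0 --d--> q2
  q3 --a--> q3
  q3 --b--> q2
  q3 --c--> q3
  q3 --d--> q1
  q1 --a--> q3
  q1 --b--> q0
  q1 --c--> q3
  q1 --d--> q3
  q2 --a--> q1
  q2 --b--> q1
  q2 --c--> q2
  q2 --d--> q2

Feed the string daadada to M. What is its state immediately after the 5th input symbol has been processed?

q0 → q2 → q1 → q3 → q1 → q3
After 5 symbols: q3.

q3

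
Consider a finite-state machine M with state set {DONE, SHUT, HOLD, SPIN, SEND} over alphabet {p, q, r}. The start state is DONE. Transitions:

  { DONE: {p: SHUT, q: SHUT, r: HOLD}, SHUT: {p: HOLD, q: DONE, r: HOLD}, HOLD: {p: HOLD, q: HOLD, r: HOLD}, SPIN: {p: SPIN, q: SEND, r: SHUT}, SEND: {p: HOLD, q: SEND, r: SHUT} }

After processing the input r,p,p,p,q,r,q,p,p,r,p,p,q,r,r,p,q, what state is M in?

start at DONE
read 'r': DONE → HOLD
read 'p': HOLD → HOLD
read 'p': HOLD → HOLD
read 'p': HOLD → HOLD
read 'q': HOLD → HOLD
read 'r': HOLD → HOLD
read 'q': HOLD → HOLD
read 'p': HOLD → HOLD
read 'p': HOLD → HOLD
read 'r': HOLD → HOLD
read 'p': HOLD → HOLD
read 'p': HOLD → HOLD
read 'q': HOLD → HOLD
read 'r': HOLD → HOLD
read 'r': HOLD → HOLD
read 'p': HOLD → HOLD
read 'q': HOLD → HOLD

HOLD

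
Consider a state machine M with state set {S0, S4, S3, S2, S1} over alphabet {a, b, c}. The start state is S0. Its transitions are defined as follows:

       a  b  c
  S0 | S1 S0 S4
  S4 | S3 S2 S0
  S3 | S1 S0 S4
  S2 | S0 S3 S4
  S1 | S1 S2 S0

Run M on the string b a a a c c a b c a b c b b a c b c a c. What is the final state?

Trace: S0 -b-> S0 -a-> S1 -a-> S1 -a-> S1 -c-> S0 -c-> S4 -a-> S3 -b-> S0 -c-> S4 -a-> S3 -b-> S0 -c-> S4 -b-> S2 -b-> S3 -a-> S1 -c-> S0 -b-> S0 -c-> S4 -a-> S3 -c-> S4

S4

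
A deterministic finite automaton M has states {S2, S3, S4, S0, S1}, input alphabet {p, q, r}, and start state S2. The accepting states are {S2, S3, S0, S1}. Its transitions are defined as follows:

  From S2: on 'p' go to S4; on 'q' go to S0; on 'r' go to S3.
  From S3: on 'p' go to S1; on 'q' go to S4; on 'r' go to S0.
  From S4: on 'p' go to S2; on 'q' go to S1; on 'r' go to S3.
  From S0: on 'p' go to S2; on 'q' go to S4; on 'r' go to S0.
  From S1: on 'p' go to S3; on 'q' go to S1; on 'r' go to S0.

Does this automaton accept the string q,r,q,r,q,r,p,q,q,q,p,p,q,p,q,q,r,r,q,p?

start at S2
read 'q': S2 → S0
read 'r': S0 → S0
read 'q': S0 → S4
read 'r': S4 → S3
read 'q': S3 → S4
read 'r': S4 → S3
read 'p': S3 → S1
read 'q': S1 → S1
read 'q': S1 → S1
read 'q': S1 → S1
read 'p': S1 → S3
read 'p': S3 → S1
read 'q': S1 → S1
read 'p': S1 → S3
read 'q': S3 → S4
read 'q': S4 → S1
read 'r': S1 → S0
read 'r': S0 → S0
read 'q': S0 → S4
read 'p': S4 → S2
End state S2 is accepting.

Yes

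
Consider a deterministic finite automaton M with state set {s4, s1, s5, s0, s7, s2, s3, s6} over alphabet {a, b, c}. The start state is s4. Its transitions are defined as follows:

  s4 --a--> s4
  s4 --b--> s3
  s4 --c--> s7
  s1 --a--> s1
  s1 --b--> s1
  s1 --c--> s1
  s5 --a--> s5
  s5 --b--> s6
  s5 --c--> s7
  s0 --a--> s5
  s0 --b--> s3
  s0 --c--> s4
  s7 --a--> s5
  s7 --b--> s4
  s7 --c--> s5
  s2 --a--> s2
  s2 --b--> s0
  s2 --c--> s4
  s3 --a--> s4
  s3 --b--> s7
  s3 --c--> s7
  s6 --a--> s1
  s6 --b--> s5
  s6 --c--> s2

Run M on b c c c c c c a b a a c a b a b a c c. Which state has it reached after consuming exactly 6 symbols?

s4 → s3 → s7 → s5 → s7 → s5 → s7
After 6 symbols: s7.

s7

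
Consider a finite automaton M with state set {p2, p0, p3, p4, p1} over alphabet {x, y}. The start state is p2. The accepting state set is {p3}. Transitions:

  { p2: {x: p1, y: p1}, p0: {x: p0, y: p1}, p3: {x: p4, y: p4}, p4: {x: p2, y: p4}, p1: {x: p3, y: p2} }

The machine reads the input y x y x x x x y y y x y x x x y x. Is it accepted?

p2 → p1 → p3 → p4 → p2 → p1 → p3 → p4 → p4 → p4 → p4 → p2 → p1 → p3 → p4 → p2 → p1 → p3
End state p3 is accepting.

Yes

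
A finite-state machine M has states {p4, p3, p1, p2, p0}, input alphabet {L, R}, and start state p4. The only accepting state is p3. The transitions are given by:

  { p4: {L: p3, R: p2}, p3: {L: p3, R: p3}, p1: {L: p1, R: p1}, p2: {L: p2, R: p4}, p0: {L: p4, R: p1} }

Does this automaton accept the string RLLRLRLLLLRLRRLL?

start at p4
read 'R': p4 → p2
read 'L': p2 → p2
read 'L': p2 → p2
read 'R': p2 → p4
read 'L': p4 → p3
read 'R': p3 → p3
read 'L': p3 → p3
read 'L': p3 → p3
read 'L': p3 → p3
read 'L': p3 → p3
read 'R': p3 → p3
read 'L': p3 → p3
read 'R': p3 → p3
read 'R': p3 → p3
read 'L': p3 → p3
read 'L': p3 → p3
End state p3 is accepting.

Yes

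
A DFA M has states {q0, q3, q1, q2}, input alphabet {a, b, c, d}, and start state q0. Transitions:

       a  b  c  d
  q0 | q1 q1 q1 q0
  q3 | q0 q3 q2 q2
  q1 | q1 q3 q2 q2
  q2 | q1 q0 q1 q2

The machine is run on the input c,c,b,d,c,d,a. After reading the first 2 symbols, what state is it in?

q0 → q1 → q2
After 2 symbols: q2.

q2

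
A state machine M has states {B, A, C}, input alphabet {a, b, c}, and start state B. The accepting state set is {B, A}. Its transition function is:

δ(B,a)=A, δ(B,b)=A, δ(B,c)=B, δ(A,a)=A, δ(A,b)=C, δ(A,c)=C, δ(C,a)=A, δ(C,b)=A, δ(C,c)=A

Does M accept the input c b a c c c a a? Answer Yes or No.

Yes

B → B → A → A → C → A → C → A → A
End state A is accepting.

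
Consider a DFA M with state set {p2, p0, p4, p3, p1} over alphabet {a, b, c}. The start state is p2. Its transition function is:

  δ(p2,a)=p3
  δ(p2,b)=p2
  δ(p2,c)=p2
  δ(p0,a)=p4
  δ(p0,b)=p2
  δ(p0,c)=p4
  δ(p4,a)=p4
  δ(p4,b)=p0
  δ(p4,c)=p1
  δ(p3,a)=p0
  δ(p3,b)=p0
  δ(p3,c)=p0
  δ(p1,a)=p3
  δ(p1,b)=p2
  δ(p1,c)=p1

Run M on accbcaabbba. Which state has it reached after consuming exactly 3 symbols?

p2 → p3 → p0 → p4
After 3 symbols: p4.

p4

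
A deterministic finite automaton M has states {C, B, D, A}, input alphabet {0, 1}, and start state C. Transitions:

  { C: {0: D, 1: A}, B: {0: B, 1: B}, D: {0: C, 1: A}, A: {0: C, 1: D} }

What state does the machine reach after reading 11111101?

Trace: C -1-> A -1-> D -1-> A -1-> D -1-> A -1-> D -0-> C -1-> A

A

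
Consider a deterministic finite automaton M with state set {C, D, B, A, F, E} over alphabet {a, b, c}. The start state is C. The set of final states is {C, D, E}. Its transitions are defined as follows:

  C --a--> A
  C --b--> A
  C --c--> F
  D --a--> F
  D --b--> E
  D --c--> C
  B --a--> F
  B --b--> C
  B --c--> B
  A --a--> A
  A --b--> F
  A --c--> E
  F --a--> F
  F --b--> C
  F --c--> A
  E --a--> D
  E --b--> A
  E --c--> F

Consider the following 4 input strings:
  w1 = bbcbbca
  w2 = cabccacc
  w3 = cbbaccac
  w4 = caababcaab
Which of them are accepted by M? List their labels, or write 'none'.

w1: C → A → F → A → F → C → F → F  → end F, rejected
w2: C → F → F → C → F → A → A → E → F  → end F, rejected
w3: C → F → C → A → A → E → F → F → A  → end A, rejected
w4: C → F → F → F → C → A → F → A → A → A → F  → end F, rejected

none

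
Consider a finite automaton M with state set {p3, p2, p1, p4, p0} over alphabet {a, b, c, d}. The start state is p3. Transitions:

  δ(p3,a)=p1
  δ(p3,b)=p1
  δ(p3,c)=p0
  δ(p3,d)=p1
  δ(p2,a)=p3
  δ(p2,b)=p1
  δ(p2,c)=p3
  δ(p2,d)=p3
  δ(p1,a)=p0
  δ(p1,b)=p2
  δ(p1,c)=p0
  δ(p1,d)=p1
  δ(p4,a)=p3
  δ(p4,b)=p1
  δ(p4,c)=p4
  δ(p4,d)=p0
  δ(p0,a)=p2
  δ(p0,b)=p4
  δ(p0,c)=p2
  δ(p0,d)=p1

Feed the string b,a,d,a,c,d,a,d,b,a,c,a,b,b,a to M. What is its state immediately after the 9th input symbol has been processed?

p2

p3 → p1 → p0 → p1 → p0 → p2 → p3 → p1 → p1 → p2
After 9 symbols: p2.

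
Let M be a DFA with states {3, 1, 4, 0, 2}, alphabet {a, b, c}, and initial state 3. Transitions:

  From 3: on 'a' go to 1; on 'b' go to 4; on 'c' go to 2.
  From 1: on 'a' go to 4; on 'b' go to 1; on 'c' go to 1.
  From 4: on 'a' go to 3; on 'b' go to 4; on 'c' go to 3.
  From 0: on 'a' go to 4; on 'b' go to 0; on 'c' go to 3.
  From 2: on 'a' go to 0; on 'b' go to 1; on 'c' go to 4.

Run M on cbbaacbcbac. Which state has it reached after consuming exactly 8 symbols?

1

Trace: 3 -c-> 2 -b-> 1 -b-> 1 -a-> 4 -a-> 3 -c-> 2 -b-> 1 -c-> 1
After 8 symbols: 1.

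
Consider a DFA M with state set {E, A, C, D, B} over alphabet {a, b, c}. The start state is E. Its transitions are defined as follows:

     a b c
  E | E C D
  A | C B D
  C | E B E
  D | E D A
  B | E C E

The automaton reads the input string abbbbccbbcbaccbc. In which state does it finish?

start at E
read 'a': E → E
read 'b': E → C
read 'b': C → B
read 'b': B → C
read 'b': C → B
read 'c': B → E
read 'c': E → D
read 'b': D → D
read 'b': D → D
read 'c': D → A
read 'b': A → B
read 'a': B → E
read 'c': E → D
read 'c': D → A
read 'b': A → B
read 'c': B → E

E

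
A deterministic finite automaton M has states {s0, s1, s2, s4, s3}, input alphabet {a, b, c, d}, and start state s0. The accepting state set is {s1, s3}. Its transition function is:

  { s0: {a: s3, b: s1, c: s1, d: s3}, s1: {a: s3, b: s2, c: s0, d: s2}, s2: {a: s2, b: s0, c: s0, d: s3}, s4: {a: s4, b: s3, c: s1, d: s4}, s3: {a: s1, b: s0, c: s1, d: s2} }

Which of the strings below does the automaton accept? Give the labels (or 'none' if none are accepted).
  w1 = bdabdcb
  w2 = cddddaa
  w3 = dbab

w2

w1: s0 → s1 → s2 → s2 → s0 → s3 → s1 → s2  → end s2, rejected
w2: s0 → s1 → s2 → s3 → s2 → s3 → s1 → s3  → end s3, accepted
w3: s0 → s3 → s0 → s3 → s0  → end s0, rejected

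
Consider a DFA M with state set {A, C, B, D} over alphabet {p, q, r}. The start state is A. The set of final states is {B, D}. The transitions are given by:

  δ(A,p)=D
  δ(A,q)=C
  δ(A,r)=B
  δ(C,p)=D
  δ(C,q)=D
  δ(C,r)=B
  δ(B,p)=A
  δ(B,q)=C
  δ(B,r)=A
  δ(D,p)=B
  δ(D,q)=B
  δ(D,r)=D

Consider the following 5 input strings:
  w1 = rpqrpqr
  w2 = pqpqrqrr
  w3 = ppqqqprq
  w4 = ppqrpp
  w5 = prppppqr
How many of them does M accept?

3

w1: Trace: A -r-> B -p-> A -q-> C -r-> B -p-> A -q-> C -r-> B  → end B, accepted
w2: Trace: A -p-> D -q-> B -p-> A -q-> C -r-> B -q-> C -r-> B -r-> A  → end A, rejected
w3: Trace: A -p-> D -p-> B -q-> C -q-> D -q-> B -p-> A -r-> B -q-> C  → end C, rejected
w4: Trace: A -p-> D -p-> B -q-> C -r-> B -p-> A -p-> D  → end D, accepted
w5: Trace: A -p-> D -r-> D -p-> B -p-> A -p-> D -p-> B -q-> C -r-> B  → end B, accepted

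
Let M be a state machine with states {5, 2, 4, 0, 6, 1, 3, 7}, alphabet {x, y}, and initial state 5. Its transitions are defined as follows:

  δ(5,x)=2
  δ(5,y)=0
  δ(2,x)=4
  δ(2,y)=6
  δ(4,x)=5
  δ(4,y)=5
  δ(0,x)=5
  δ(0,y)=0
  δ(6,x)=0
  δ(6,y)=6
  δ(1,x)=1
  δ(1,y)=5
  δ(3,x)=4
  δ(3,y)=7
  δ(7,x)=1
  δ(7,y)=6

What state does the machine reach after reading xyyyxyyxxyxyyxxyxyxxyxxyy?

0

5 → 2 → 6 → 6 → 6 → 0 → 0 → 0 → 5 → 2 → 6 → 0 → 0 → 0 → 5 → 2 → 6 → 0 → 0 → 5 → 2 → 6 → 0 → 5 → 0 → 0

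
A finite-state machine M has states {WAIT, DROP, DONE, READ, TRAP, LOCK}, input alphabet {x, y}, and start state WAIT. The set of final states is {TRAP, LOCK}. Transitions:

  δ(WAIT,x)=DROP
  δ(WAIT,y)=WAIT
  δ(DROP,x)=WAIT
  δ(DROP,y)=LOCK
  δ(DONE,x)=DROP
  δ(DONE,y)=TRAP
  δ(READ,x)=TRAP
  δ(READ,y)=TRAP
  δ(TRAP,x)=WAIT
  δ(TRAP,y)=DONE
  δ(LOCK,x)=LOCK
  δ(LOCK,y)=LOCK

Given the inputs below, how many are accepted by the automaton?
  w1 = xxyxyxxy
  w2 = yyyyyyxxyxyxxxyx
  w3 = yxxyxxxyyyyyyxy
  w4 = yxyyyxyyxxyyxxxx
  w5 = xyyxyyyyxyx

5

w1: WAIT → DROP → WAIT → WAIT → DROP → LOCK → LOCK → LOCK → LOCK  → end LOCK, accepted
w2: WAIT → WAIT → WAIT → WAIT → WAIT → WAIT → WAIT → DROP → WAIT → WAIT → DROP → LOCK → LOCK → LOCK → LOCK → LOCK → LOCK  → end LOCK, accepted
w3: WAIT → WAIT → DROP → WAIT → WAIT → DROP → WAIT → DROP → LOCK → LOCK → LOCK → LOCK → LOCK → LOCK → LOCK → LOCK  → end LOCK, accepted
w4: WAIT → WAIT → DROP → LOCK → LOCK → LOCK → LOCK → LOCK → LOCK → LOCK → LOCK → LOCK → LOCK → LOCK → LOCK → LOCK → LOCK  → end LOCK, accepted
w5: WAIT → DROP → LOCK → LOCK → LOCK → LOCK → LOCK → LOCK → LOCK → LOCK → LOCK → LOCK  → end LOCK, accepted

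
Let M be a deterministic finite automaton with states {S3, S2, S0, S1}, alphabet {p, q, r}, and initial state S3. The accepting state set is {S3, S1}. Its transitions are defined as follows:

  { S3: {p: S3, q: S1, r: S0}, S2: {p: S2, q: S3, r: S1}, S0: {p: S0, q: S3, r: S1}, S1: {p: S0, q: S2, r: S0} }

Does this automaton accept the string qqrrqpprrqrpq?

start at S3
read 'q': S3 → S1
read 'q': S1 → S2
read 'r': S2 → S1
read 'r': S1 → S0
read 'q': S0 → S3
read 'p': S3 → S3
read 'p': S3 → S3
read 'r': S3 → S0
read 'r': S0 → S1
read 'q': S1 → S2
read 'r': S2 → S1
read 'p': S1 → S0
read 'q': S0 → S3
End state S3 is accepting.

Yes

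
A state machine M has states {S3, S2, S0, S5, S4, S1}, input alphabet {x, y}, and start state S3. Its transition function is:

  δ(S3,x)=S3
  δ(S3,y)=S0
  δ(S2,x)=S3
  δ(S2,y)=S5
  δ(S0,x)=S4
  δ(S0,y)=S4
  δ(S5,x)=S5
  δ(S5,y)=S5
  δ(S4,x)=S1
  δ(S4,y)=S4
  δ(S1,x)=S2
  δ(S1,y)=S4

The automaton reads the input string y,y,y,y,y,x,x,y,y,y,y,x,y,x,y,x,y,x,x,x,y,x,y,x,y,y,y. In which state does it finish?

start at S3
read 'y': S3 → S0
read 'y': S0 → S4
read 'y': S4 → S4
read 'y': S4 → S4
read 'y': S4 → S4
read 'x': S4 → S1
read 'x': S1 → S2
read 'y': S2 → S5
read 'y': S5 → S5
read 'y': S5 → S5
read 'y': S5 → S5
read 'x': S5 → S5
read 'y': S5 → S5
read 'x': S5 → S5
read 'y': S5 → S5
read 'x': S5 → S5
read 'y': S5 → S5
read 'x': S5 → S5
read 'x': S5 → S5
read 'x': S5 → S5
read 'y': S5 → S5
read 'x': S5 → S5
read 'y': S5 → S5
read 'x': S5 → S5
read 'y': S5 → S5
read 'y': S5 → S5
read 'y': S5 → S5

S5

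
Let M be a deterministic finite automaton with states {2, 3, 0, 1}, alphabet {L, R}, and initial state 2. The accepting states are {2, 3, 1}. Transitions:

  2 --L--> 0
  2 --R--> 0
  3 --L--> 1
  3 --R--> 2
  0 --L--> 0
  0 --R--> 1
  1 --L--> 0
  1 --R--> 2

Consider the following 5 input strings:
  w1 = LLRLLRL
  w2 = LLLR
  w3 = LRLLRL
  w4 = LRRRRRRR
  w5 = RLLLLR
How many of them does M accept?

w1:
  start at 2
  read 'L': 2 → 0
  read 'L': 0 → 0
  read 'R': 0 → 1
  read 'L': 1 → 0
  read 'L': 0 → 0
  read 'R': 0 → 1
  read 'L': 1 → 0
  end 0, rejected
w2:
  start at 2
  read 'L': 2 → 0
  read 'L': 0 → 0
  read 'L': 0 → 0
  read 'R': 0 → 1
  end 1, accepted
w3:
  start at 2
  read 'L': 2 → 0
  read 'R': 0 → 1
  read 'L': 1 → 0
  read 'L': 0 → 0
  read 'R': 0 → 1
  read 'L': 1 → 0
  end 0, rejected
w4:
  start at 2
  read 'L': 2 → 0
  read 'R': 0 → 1
  read 'R': 1 → 2
  read 'R': 2 → 0
  read 'R': 0 → 1
  read 'R': 1 → 2
  read 'R': 2 → 0
  read 'R': 0 → 1
  end 1, accepted
w5:
  start at 2
  read 'R': 2 → 0
  read 'L': 0 → 0
  read 'L': 0 → 0
  read 'L': 0 → 0
  read 'L': 0 → 0
  read 'R': 0 → 1
  end 1, accepted

3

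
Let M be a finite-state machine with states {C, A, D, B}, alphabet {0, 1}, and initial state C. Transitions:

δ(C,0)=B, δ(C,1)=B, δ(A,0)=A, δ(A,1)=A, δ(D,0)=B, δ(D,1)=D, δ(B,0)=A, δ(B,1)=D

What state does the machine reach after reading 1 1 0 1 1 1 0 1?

D

Trace: C -1-> B -1-> D -0-> B -1-> D -1-> D -1-> D -0-> B -1-> D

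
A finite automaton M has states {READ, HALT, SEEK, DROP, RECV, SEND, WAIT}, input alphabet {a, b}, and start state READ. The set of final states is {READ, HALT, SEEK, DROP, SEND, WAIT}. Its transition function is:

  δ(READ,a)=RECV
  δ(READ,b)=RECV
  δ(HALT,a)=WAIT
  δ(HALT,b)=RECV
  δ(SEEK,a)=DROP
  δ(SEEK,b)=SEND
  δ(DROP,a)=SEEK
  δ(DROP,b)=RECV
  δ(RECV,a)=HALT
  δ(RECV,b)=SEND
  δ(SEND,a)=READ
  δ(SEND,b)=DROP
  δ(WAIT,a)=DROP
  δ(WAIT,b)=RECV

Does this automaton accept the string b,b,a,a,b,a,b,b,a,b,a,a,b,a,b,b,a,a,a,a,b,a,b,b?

Yes

start at READ
read 'b': READ → RECV
read 'b': RECV → SEND
read 'a': SEND → READ
read 'a': READ → RECV
read 'b': RECV → SEND
read 'a': SEND → READ
read 'b': READ → RECV
read 'b': RECV → SEND
read 'a': SEND → READ
read 'b': READ → RECV
read 'a': RECV → HALT
read 'a': HALT → WAIT
read 'b': WAIT → RECV
read 'a': RECV → HALT
read 'b': HALT → RECV
read 'b': RECV → SEND
read 'a': SEND → READ
read 'a': READ → RECV
read 'a': RECV → HALT
read 'a': HALT → WAIT
read 'b': WAIT → RECV
read 'a': RECV → HALT
read 'b': HALT → RECV
read 'b': RECV → SEND
End state SEND is accepting.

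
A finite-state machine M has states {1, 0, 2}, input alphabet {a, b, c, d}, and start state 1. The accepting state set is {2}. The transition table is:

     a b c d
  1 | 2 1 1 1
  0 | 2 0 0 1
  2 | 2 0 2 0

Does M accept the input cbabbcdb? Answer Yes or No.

No

start at 1
read 'c': 1 → 1
read 'b': 1 → 1
read 'a': 1 → 2
read 'b': 2 → 0
read 'b': 0 → 0
read 'c': 0 → 0
read 'd': 0 → 1
read 'b': 1 → 1
End state 1 is not accepting.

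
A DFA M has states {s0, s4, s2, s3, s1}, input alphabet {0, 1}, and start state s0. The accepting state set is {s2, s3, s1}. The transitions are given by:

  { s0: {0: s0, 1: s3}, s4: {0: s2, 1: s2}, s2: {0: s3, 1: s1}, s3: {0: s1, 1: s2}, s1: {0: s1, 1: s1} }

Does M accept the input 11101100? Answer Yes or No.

s0 → s3 → s2 → s1 → s1 → s1 → s1 → s1 → s1
End state s1 is accepting.

Yes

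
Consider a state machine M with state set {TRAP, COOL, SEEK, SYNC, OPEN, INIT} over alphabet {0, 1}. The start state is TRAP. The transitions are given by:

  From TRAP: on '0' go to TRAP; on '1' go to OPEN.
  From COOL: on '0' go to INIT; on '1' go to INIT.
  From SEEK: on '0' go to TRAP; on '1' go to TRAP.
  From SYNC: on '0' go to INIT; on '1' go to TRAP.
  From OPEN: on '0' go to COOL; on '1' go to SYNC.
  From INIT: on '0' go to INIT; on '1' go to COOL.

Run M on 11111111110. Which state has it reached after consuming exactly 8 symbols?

Trace: TRAP -1-> OPEN -1-> SYNC -1-> TRAP -1-> OPEN -1-> SYNC -1-> TRAP -1-> OPEN -1-> SYNC
After 8 symbols: SYNC.

SYNC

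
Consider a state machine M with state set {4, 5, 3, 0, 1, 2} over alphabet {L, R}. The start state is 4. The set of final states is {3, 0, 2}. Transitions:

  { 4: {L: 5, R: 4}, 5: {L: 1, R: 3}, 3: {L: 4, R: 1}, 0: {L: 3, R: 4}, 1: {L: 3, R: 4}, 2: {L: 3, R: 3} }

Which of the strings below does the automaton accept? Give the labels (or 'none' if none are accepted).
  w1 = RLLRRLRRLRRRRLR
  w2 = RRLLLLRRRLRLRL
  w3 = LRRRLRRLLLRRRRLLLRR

w1

w1: Trace: 4 -R-> 4 -L-> 5 -L-> 1 -R-> 4 -R-> 4 -L-> 5 -R-> 3 -R-> 1 -L-> 3 -R-> 1 -R-> 4 -R-> 4 -R-> 4 -L-> 5 -R-> 3  → end 3, accepted
w2: Trace: 4 -R-> 4 -R-> 4 -L-> 5 -L-> 1 -L-> 3 -L-> 4 -R-> 4 -R-> 4 -R-> 4 -L-> 5 -R-> 3 -L-> 4 -R-> 4 -L-> 5  → end 5, rejected
w3: Trace: 4 -L-> 5 -R-> 3 -R-> 1 -R-> 4 -L-> 5 -R-> 3 -R-> 1 -L-> 3 -L-> 4 -L-> 5 -R-> 3 -R-> 1 -R-> 4 -R-> 4 -L-> 5 -L-> 1 -L-> 3 -R-> 1 -R-> 4  → end 4, rejected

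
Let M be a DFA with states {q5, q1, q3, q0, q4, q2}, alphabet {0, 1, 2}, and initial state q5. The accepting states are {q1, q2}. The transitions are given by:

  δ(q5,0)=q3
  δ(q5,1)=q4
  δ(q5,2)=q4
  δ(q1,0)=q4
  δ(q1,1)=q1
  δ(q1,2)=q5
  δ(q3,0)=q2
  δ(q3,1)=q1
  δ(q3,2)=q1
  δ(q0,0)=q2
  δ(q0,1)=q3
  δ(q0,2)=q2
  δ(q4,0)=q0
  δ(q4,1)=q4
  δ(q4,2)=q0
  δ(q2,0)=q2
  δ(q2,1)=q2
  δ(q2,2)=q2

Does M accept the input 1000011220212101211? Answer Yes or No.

start at q5
read '1': q5 → q4
read '0': q4 → q0
read '0': q0 → q2
read '0': q2 → q2
read '0': q2 → q2
read '1': q2 → q2
read '1': q2 → q2
read '2': q2 → q2
read '2': q2 → q2
read '0': q2 → q2
read '2': q2 → q2
read '1': q2 → q2
read '2': q2 → q2
read '1': q2 → q2
read '0': q2 → q2
read '1': q2 → q2
read '2': q2 → q2
read '1': q2 → q2
read '1': q2 → q2
End state q2 is accepting.

Yes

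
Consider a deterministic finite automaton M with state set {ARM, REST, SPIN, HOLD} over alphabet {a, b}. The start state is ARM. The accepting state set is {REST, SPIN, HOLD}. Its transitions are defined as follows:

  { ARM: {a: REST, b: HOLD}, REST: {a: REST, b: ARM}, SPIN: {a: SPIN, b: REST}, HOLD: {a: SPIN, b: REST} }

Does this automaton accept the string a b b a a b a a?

Yes

start at ARM
read 'a': ARM → REST
read 'b': REST → ARM
read 'b': ARM → HOLD
read 'a': HOLD → SPIN
read 'a': SPIN → SPIN
read 'b': SPIN → REST
read 'a': REST → REST
read 'a': REST → REST
End state REST is accepting.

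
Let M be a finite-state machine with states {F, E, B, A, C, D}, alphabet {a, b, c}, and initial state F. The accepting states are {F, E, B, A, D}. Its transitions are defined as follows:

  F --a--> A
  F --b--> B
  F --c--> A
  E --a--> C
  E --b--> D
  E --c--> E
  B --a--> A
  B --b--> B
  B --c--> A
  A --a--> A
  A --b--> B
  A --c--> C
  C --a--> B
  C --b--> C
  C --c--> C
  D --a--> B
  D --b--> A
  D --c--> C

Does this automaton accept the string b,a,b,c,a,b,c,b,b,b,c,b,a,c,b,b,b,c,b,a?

Yes

F → B → A → B → A → A → B → A → B → B → B → A → B → A → C → C → C → C → C → C → B
End state B is accepting.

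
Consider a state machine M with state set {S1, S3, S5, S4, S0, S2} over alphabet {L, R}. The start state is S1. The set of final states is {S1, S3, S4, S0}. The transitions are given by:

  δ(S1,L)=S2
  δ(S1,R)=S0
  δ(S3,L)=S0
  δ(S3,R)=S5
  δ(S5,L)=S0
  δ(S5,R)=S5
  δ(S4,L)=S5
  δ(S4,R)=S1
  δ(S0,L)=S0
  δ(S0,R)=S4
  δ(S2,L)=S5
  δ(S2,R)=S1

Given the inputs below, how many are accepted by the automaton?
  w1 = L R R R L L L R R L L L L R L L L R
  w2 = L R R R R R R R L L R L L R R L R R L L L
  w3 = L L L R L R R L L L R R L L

w1: S1 → S2 → S1 → S0 → S4 → S5 → S0 → S0 → S4 → S1 → S2 → S5 → S0 → S0 → S4 → S5 → S0 → S0 → S4  → end S4, accepted
w2: S1 → S2 → S1 → S0 → S4 → S1 → S0 → S4 → S1 → S2 → S5 → S5 → S0 → S0 → S4 → S1 → S2 → S1 → S0 → S0 → S0 → S0  → end S0, accepted
w3: S1 → S2 → S5 → S0 → S4 → S5 → S5 → S5 → S0 → S0 → S0 → S4 → S1 → S2 → S5  → end S5, rejected

2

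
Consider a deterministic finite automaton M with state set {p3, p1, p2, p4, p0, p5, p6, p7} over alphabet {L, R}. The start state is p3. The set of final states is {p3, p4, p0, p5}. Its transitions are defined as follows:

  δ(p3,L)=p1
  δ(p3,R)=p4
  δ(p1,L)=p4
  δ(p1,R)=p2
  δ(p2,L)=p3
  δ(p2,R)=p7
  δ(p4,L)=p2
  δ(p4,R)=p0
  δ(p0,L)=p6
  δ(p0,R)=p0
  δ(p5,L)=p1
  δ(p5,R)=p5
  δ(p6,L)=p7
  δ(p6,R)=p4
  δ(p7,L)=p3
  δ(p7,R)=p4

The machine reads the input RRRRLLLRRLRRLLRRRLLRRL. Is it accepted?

start at p3
read 'R': p3 → p4
read 'R': p4 → p0
read 'R': p0 → p0
read 'R': p0 → p0
read 'L': p0 → p6
read 'L': p6 → p7
read 'L': p7 → p3
read 'R': p3 → p4
read 'R': p4 → p0
read 'L': p0 → p6
read 'R': p6 → p4
read 'R': p4 → p0
read 'L': p0 → p6
read 'L': p6 → p7
read 'R': p7 → p4
read 'R': p4 → p0
read 'R': p0 → p0
read 'L': p0 → p6
read 'L': p6 → p7
read 'R': p7 → p4
read 'R': p4 → p0
read 'L': p0 → p6
End state p6 is not accepting.

No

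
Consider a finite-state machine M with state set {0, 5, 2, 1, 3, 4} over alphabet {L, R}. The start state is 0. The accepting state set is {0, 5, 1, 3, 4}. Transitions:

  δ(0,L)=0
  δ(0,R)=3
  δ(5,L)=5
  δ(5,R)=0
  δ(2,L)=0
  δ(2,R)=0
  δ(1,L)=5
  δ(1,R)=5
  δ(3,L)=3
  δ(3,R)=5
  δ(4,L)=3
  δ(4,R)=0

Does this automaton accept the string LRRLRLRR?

start at 0
read 'L': 0 → 0
read 'R': 0 → 3
read 'R': 3 → 5
read 'L': 5 → 5
read 'R': 5 → 0
read 'L': 0 → 0
read 'R': 0 → 3
read 'R': 3 → 5
End state 5 is accepting.

Yes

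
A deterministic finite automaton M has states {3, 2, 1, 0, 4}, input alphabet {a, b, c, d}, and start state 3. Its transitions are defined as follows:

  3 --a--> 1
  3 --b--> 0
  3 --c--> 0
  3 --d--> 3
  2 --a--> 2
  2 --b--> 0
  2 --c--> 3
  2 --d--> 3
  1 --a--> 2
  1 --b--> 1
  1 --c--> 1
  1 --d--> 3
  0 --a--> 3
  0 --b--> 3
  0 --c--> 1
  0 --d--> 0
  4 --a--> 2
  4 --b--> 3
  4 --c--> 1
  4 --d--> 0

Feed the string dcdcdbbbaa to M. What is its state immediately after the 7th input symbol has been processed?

Trace: 3 -d-> 3 -c-> 0 -d-> 0 -c-> 1 -d-> 3 -b-> 0 -b-> 3
After 7 symbols: 3.

3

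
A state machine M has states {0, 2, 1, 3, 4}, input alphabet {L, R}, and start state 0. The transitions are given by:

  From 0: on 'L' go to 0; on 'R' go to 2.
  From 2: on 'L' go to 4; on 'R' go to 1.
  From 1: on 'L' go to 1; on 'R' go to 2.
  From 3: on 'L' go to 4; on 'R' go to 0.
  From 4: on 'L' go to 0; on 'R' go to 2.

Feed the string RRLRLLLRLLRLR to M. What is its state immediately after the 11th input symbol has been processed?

Trace: 0 -R-> 2 -R-> 1 -L-> 1 -R-> 2 -L-> 4 -L-> 0 -L-> 0 -R-> 2 -L-> 4 -L-> 0 -R-> 2
After 11 symbols: 2.

2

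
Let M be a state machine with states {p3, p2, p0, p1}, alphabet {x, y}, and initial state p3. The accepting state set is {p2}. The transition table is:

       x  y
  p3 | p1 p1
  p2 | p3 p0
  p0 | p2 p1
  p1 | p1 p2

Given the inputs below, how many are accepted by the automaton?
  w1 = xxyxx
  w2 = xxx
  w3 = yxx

w1: Trace: p3 -x-> p1 -x-> p1 -y-> p2 -x-> p3 -x-> p1  → end p1, rejected
w2: Trace: p3 -x-> p1 -x-> p1 -x-> p1  → end p1, rejected
w3: Trace: p3 -y-> p1 -x-> p1 -x-> p1  → end p1, rejected

0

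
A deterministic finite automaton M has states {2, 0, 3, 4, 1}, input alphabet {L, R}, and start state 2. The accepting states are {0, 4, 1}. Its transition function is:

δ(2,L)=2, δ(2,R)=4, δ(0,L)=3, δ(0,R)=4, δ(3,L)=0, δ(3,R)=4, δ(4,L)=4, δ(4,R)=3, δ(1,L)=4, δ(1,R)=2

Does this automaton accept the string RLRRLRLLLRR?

No

Trace: 2 -R-> 4 -L-> 4 -R-> 3 -R-> 4 -L-> 4 -R-> 3 -L-> 0 -L-> 3 -L-> 0 -R-> 4 -R-> 3
End state 3 is not accepting.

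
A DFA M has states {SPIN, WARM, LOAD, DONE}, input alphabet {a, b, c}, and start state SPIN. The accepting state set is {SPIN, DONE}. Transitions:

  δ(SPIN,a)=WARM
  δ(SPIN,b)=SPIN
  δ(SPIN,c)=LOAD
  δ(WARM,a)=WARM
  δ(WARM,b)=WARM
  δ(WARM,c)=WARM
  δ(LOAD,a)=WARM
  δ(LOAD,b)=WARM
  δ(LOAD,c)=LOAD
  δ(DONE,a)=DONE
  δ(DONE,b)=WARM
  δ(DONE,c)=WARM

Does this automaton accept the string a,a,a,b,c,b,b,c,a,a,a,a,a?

No

start at SPIN
read 'a': SPIN → WARM
read 'a': WARM → WARM
read 'a': WARM → WARM
read 'b': WARM → WARM
read 'c': WARM → WARM
read 'b': WARM → WARM
read 'b': WARM → WARM
read 'c': WARM → WARM
read 'a': WARM → WARM
read 'a': WARM → WARM
read 'a': WARM → WARM
read 'a': WARM → WARM
read 'a': WARM → WARM
End state WARM is not accepting.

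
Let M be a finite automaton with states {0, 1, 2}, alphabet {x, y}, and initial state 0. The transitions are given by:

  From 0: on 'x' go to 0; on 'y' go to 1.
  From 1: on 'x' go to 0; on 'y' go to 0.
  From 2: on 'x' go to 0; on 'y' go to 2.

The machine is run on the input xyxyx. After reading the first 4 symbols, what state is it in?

1

Trace: 0 -x-> 0 -y-> 1 -x-> 0 -y-> 1
After 4 symbols: 1.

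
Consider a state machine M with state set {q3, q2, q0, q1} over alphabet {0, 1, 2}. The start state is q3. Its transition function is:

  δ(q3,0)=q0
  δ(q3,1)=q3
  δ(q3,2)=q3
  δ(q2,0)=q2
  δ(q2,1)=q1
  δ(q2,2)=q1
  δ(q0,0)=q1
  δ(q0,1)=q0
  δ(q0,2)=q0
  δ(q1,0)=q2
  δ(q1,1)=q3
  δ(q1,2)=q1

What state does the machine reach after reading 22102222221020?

q2

start at q3
read '2': q3 → q3
read '2': q3 → q3
read '1': q3 → q3
read '0': q3 → q0
read '2': q0 → q0
read '2': q0 → q0
read '2': q0 → q0
read '2': q0 → q0
read '2': q0 → q0
read '2': q0 → q0
read '1': q0 → q0
read '0': q0 → q1
read '2': q1 → q1
read '0': q1 → q2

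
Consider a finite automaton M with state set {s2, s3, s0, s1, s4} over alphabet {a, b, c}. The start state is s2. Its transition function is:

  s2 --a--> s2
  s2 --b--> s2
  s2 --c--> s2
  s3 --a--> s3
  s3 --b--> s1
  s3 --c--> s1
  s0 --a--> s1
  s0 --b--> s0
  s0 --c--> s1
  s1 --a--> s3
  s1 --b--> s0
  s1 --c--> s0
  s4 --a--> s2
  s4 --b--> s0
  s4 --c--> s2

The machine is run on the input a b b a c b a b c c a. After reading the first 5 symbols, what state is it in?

Trace: s2 -a-> s2 -b-> s2 -b-> s2 -a-> s2 -c-> s2
After 5 symbols: s2.

s2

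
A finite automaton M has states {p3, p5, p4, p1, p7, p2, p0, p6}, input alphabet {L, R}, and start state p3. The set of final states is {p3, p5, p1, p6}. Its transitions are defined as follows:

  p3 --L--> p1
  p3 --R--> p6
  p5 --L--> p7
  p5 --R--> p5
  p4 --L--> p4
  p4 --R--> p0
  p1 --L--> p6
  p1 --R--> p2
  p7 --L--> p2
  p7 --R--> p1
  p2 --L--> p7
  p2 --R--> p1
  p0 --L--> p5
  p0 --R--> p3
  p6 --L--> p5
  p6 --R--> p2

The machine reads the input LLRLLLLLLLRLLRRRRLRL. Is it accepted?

start at p3
read 'L': p3 → p1
read 'L': p1 → p6
read 'R': p6 → p2
read 'L': p2 → p7
read 'L': p7 → p2
read 'L': p2 → p7
read 'L': p7 → p2
read 'L': p2 → p7
read 'L': p7 → p2
read 'L': p2 → p7
read 'R': p7 → p1
read 'L': p1 → p6
read 'L': p6 → p5
read 'R': p5 → p5
read 'R': p5 → p5
read 'R': p5 → p5
read 'R': p5 → p5
read 'L': p5 → p7
read 'R': p7 → p1
read 'L': p1 → p6
End state p6 is accepting.

Yes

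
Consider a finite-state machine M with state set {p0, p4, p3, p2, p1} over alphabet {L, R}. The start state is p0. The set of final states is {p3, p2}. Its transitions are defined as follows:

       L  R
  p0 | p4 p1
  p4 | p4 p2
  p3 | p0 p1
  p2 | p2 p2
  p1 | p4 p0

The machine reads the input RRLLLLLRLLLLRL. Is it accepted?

start at p0
read 'R': p0 → p1
read 'R': p1 → p0
read 'L': p0 → p4
read 'L': p4 → p4
read 'L': p4 → p4
read 'L': p4 → p4
read 'L': p4 → p4
read 'R': p4 → p2
read 'L': p2 → p2
read 'L': p2 → p2
read 'L': p2 → p2
read 'L': p2 → p2
read 'R': p2 → p2
read 'L': p2 → p2
End state p2 is accepting.

Yes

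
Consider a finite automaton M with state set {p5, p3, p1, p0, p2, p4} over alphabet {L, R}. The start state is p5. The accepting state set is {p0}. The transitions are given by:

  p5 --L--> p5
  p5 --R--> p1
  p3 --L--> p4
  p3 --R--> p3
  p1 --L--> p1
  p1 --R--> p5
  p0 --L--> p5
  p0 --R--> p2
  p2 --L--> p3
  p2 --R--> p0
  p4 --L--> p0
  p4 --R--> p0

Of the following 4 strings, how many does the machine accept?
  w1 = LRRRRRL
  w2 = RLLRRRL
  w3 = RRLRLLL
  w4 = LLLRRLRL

0

w1:
  start at p5
  read 'L': p5 → p5
  read 'R': p5 → p1
  read 'R': p1 → p5
  read 'R': p5 → p1
  read 'R': p1 → p5
  read 'R': p5 → p1
  read 'L': p1 → p1
  end p1, rejected
w2:
  start at p5
  read 'R': p5 → p1
  read 'L': p1 → p1
  read 'L': p1 → p1
  read 'R': p1 → p5
  read 'R': p5 → p1
  read 'R': p1 → p5
  read 'L': p5 → p5
  end p5, rejected
w3:
  start at p5
  read 'R': p5 → p1
  read 'R': p1 → p5
  read 'L': p5 → p5
  read 'R': p5 → p1
  read 'L': p1 → p1
  read 'L': p1 → p1
  read 'L': p1 → p1
  end p1, rejected
w4:
  start at p5
  read 'L': p5 → p5
  read 'L': p5 → p5
  read 'L': p5 → p5
  read 'R': p5 → p1
  read 'R': p1 → p5
  read 'L': p5 → p5
  read 'R': p5 → p1
  read 'L': p1 → p1
  end p1, rejected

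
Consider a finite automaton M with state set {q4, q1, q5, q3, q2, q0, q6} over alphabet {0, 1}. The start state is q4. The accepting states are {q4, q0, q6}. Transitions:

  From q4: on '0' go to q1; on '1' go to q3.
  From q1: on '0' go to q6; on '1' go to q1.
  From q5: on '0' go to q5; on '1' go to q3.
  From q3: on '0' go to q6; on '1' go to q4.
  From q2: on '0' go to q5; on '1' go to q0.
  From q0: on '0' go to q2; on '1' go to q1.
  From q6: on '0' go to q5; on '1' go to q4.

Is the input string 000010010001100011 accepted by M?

Yes

start at q4
read '0': q4 → q1
read '0': q1 → q6
read '0': q6 → q5
read '0': q5 → q5
read '1': q5 → q3
read '0': q3 → q6
read '0': q6 → q5
read '1': q5 → q3
read '0': q3 → q6
read '0': q6 → q5
read '0': q5 → q5
read '1': q5 → q3
read '1': q3 → q4
read '0': q4 → q1
read '0': q1 → q6
read '0': q6 → q5
read '1': q5 → q3
read '1': q3 → q4
End state q4 is accepting.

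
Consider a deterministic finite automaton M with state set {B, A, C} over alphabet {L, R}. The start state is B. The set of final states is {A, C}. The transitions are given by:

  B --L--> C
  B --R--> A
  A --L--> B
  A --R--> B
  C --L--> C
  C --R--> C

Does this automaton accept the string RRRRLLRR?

Trace: B -R-> A -R-> B -R-> A -R-> B -L-> C -L-> C -R-> C -R-> C
End state C is accepting.

Yes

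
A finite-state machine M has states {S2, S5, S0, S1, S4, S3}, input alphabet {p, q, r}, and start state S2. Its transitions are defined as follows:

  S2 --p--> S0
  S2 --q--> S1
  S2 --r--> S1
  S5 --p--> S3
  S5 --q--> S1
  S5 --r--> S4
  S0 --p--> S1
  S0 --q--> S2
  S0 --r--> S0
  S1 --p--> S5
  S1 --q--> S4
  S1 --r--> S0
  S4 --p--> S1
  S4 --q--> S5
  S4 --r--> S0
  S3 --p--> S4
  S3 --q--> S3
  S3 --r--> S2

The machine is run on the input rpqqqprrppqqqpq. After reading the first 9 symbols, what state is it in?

S5

S2 → S1 → S5 → S1 → S4 → S5 → S3 → S2 → S1 → S5
After 9 symbols: S5.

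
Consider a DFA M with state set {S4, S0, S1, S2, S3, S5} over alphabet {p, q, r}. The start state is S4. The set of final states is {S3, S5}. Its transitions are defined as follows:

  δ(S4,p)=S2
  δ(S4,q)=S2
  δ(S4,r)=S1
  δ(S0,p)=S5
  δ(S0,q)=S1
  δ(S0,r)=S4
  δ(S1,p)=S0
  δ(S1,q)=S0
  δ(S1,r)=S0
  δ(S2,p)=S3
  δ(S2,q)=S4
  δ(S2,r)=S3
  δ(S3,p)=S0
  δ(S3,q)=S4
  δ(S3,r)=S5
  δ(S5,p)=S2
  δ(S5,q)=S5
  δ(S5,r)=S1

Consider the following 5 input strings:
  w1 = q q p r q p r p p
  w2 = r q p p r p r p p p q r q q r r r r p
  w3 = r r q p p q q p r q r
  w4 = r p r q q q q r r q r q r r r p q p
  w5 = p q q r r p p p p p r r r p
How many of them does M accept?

1

w1:
  start at S4
  read 'q': S4 → S2
  read 'q': S2 → S4
  read 'p': S4 → S2
  read 'r': S2 → S3
  read 'q': S3 → S4
  read 'p': S4 → S2
  read 'r': S2 → S3
  read 'p': S3 → S0
  read 'p': S0 → S5
  end S5, accepted
w2:
  start at S4
  read 'r': S4 → S1
  read 'q': S1 → S0
  read 'p': S0 → S5
  read 'p': S5 → S2
  read 'r': S2 → S3
  read 'p': S3 → S0
  read 'r': S0 → S4
  read 'p': S4 → S2
  read 'p': S2 → S3
  read 'p': S3 → S0
  read 'q': S0 → S1
  read 'r': S1 → S0
  read 'q': S0 → S1
  read 'q': S1 → S0
  read 'r': S0 → S4
  read 'r': S4 → S1
  read 'r': S1 → S0
  read 'r': S0 → S4
  read 'p': S4 → S2
  end S2, rejected
w3:
  start at S4
  read 'r': S4 → S1
  read 'r': S1 → S0
  read 'q': S0 → S1
  read 'p': S1 → S0
  read 'p': S0 → S5
  read 'q': S5 → S5
  read 'q': S5 → S5
  read 'p': S5 → S2
  read 'r': S2 → S3
  read 'q': S3 → S4
  read 'r': S4 → S1
  end S1, rejected
w4:
  start at S4
  read 'r': S4 → S1
  read 'p': S1 → S0
  read 'r': S0 → S4
  read 'q': S4 → S2
  read 'q': S2 → S4
  read 'q': S4 → S2
  read 'q': S2 → S4
  read 'r': S4 → S1
  read 'r': S1 → S0
  read 'q': S0 → S1
  read 'r': S1 → S0
  read 'q': S0 → S1
  read 'r': S1 → S0
  read 'r': S0 → S4
  read 'r': S4 → S1
  read 'p': S1 → S0
  read 'q': S0 → S1
  read 'p': S1 → S0
  end S0, rejected
w5:
  start at S4
  read 'p': S4 → S2
  read 'q': S2 → S4
  read 'q': S4 → S2
  read 'r': S2 → S3
  read 'r': S3 → S5
  read 'p': S5 → S2
  read 'p': S2 → S3
  read 'p': S3 → S0
  read 'p': S0 → S5
  read 'p': S5 → S2
  read 'r': S2 → S3
  read 'r': S3 → S5
  read 'r': S5 → S1
  read 'p': S1 → S0
  end S0, rejected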